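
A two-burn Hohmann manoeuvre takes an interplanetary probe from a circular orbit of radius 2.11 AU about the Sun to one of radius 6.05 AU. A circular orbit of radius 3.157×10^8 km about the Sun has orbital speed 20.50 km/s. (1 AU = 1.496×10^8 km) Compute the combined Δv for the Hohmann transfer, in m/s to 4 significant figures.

Δv = 7864 m/s

From the circular-orbit relation v² = μ/r at r = 3.157×10^8 km: μ = v²r = (20.50)² × 3.157×10^8 = 1.32673×10^11 km³/s².
In km: r₁ = 2.11 × 1.496×10^8 = 3.15656×10^8 km; r₂ = 6.05 × 1.496×10^8 = 9.0508×10^8 km.
Semi-major axis of the transfer orbit: a_t = (3.15656×10^8 + 9.0508×10^8)/2 = 6.10368×10^8 km.
At r₁ the circular-orbit speed is v₁ = √(μ/r₁) = 20.5014 km/s.
On the transfer ellipse at r₁, vis-viva equation gives v_p = √[μ(2/r₁ − 1/a_t)] = 24.9650 km/s.
First burn Δv₁ = |v_p − v₁| = 4.4636 km/s.
Circular speed at r₂: v₂ = √(μ/r₂) = 12.1073 km/s.
Transfer-orbit speed at r₂: v_a = √[μ(2/r₂ − 1/a_t)] = 8.70680 km/s.
Second burn Δv₂ = |v₂ − v_a| = 3.4005 km/s.
Δv = Δv₁ + Δv₂ = 4.4636 + 3.4005 = 7.864 km/s.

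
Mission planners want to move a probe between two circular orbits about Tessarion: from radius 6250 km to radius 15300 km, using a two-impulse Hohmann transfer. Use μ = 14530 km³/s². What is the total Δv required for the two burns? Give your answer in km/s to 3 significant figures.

The Hohmann ellipse has a_t = (r₁ + r₂)/2 = 10775 km.
Circular speed at r₁: v₁ = √(μ/r₁) = √(14530/6250) = 1.5247 km/s.
On the transfer ellipse at r₁, vis-viva gives v_p = √[μ(2/r₁ − 1/a_t)] = 1.8169 km/s.
First burn Δv₁ = |v_p − v₁| = 0.2922 km/s.
Circular speed at r₂: v₂ = √(μ/r₂) = 0.9745 km/s.
Transfer-orbit speed at r₂: v_a = √[μ(2/r₂ − 1/a_t)] = 0.7422 km/s.
Second burn Δv₂ = |v₂ − v_a| = 0.2323 km/s.
Δv = Δv₁ + Δv₂ = 0.2922 + 0.2323 = 0.5245 km/s.

Δv = 0.524 km/s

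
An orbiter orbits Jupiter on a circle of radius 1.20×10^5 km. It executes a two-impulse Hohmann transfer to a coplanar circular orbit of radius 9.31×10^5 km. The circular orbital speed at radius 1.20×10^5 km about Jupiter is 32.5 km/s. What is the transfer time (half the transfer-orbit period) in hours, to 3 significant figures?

From the circular-orbit relation v² = μ/r at r = 1.20×10^5 km: μ = v²r = (32.5)² × 1.20×10^5 = 1.26750×10^8 km³/s².
The Hohmann ellipse has a_t = (r₁ + r₂)/2 = 5.255×10^5 km.
Half the transfer-orbit period gives t = π√(a_t³/μ) = 1.063×10^5 s.
Converting: 1.063×10^5 s ÷ 3600 s/hour = 29.5 hours.

t = 29.5 hours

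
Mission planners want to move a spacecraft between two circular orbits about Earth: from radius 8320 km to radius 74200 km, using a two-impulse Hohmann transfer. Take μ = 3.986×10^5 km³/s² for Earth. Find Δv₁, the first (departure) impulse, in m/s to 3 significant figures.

The Hohmann ellipse has a_t = (r₁ + r₂)/2 = 41260 km.
On the circular orbit at r = 8320 km, v_c = √(μ/r) = 6.922 km/s.
Vis-viva on the transfer ellipse at r = 8320 km gives v_t = √[μ(2/r − 1/a_t)] = 9.282 km/s.
Δv₁ = |v_t − v_c| = |9.282 − 6.922| = 2.360 km/s.

Δv₁ = 2360 m/s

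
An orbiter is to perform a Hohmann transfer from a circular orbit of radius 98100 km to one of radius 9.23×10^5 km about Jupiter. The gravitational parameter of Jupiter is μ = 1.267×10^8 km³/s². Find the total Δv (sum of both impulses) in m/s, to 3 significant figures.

Δv = 19000 m/s

Transfer-ellipse semi-major axis a_t = (r₁ + r₂)/2 = (98100 + 9.230×10^5)/2 = 5.1055×10^5 km.
Circular speed at r₁: v₁ = √(μ/r₁) = √(1.267×10^8/98100) = 35.94 km/s.
Transfer-orbit speed at r₁ (v² = μ(2/r − 1/a)): v_p = √[μ(2/r₁ − 1/a_t)] = 48.32 km/s.
First burn Δv₁ = |v_p − v₁| = 12.38 km/s.
At r₂, v₂ = √(μ/r₂) = 11.716 km/s.
Transfer-orbit speed at r₂: v_a = √[μ(2/r₂ − 1/a_t)] = 5.1357 km/s.
Second burn Δv₂ = |v₂ − v_a| = 6.580 km/s.
Δv = Δv₁ + Δv₂ = 12.38 + 6.580 = 18.96 km/s.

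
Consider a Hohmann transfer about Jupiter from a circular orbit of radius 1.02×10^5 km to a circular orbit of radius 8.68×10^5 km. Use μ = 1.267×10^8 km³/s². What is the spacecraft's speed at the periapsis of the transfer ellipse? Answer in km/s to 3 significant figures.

v = 47.1 km/s

The Hohmann ellipse has a_t = (r₁ + r₂)/2 = 4.850×10^5 km.
The periapsis of the transfer ellipse is at r = 1.020×10^5 km.
Applying v² = μ(2/r − 1/a_t): v = 47.15 km/s.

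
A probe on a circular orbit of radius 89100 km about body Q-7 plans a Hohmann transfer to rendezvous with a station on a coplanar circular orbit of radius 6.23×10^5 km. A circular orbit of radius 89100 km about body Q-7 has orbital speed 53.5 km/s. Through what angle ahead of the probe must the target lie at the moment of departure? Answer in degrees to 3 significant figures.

φ = 102°

From the circular-orbit relation v² = μ/r at r = 89100 km: μ = v²r = (53.5)² × 89100 = 2.55026×10^8 km³/s².
The Hohmann ellipse has a_t = (r₁ + r₂)/2 = 3.5605×10^5 km.
Transfer time t = π√(a_t³/μ) = 41790 s.
The target's mean motion on its circular orbit is ω₂ = √(μ/r₂³) = 3.248×10^-5 rad/s.
Angle swept by the target during transfer: ω₂·t = 1.3573 rad = 77.77°.
Arrival is 180° from departure on the ellipse, so φ = 180° − 77.77° = 102°.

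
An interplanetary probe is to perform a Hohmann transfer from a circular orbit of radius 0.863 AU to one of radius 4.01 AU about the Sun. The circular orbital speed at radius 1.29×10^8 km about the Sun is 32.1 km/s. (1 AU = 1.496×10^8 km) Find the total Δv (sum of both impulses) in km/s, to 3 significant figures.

Δv = 15.1 km/s

From the circular-orbit relation v² = μ/r at r = 1.29×10^8 km: μ = v²r = (32.1)² × 1.29×10^8 = 1.32923×10^11 km³/s².
In km: r₁ = 0.863 × 1.496×10^8 = 1.291048×10^8 km; r₂ = 4.01 × 1.496×10^8 = 5.99896×10^8 km.
Transfer-ellipse semi-major axis a_t = (r₁ + r₂)/2 = (1.291048×10^8 + 5.99896×10^8)/2 = 3.645004×10^8 km.
Circular speed at r₁: v₁ = √(μ/r₁) = √(1.32923×10^11/1.291048×10^8) = 32.087 km/s.
On the transfer ellipse at r₁, v² = μ(2/r − 1/a) gives v_p = √[μ(2/r₁ − 1/a_t)] = 41.164 km/s.
First burn Δv₁ = |v_p − v₁| = 9.077 km/s.
At r₂, v₂ = √(μ/r₂) = 14.885 km/s.
Transfer-orbit speed at r₂: v_a = √[μ(2/r₂ − 1/a_t)] = 8.8590 km/s.
Second burn Δv₂ = |v₂ − v_a| = 6.026 km/s.
Total Δv = Δv₁ + Δv₂ = 15.10 km/s.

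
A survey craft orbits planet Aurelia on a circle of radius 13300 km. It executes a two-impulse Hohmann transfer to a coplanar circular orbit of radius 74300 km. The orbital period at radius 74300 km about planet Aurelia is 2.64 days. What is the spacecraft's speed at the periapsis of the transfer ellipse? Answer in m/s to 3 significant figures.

v = 6300 m/s

From Kepler's third law T² = 4π²r³/μ at r = 74300 km, T = 2.64 days = 2.64 × 86400 s = 2.28096×10^5 s: μ = 4π²r³/T² = 3.11237×10^5 km³/s².
The Hohmann ellipse has a_t = (r₁ + r₂)/2 = 43800 km.
The periapsis of the transfer ellipse is at r = 13300 km.
Applying v² = μ(2/r − 1/a_t): v = 6.301 km/s.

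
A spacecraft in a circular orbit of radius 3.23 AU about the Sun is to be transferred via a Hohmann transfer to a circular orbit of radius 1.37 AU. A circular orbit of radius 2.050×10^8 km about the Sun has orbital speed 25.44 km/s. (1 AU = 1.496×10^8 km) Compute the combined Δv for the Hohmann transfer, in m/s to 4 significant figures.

From the circular-orbit relation v² = μ/r at r = 2.050×10^8 km: μ = v²r = (25.44)² × 2.050×10^8 = 1.32675×10^11 km³/s².
In km: r₁ = 3.23 × 1.496×10^8 = 4.83208×10^8 km; r₂ = 1.37 × 1.496×10^8 = 2.04952×10^8 km.
The Hohmann ellipse has a_t = (r₁ + r₂)/2 = 3.4408×10^8 km.
At r₁ the circular-orbit speed is v₁ = √(μ/r₁) = 16.5702 km/s.
Transfer-orbit speed at r₁ (v² = μ(2/r − 1/a)): v_a = √[μ(2/r₁ − 1/a_t)] = 12.7886 km/s.
First burn Δv₁ = |v_a − v₁| = 3.782 km/s.
At r₂, v₂ = √(μ/r₂) = 25.443 km/s.
Transfer-orbit speed at r₂: v_p = √[μ(2/r₂ − 1/a_t)] = 30.151 km/s.
Second burn Δv₂ = |v₂ − v_p| = 4.708 km/s.
Total Δv = Δv₁ + Δv₂ = 8.490 km/s.

Δv = 8490 m/s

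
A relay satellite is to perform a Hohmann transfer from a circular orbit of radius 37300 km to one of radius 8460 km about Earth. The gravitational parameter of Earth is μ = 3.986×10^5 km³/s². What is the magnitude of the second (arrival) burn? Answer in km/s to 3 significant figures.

The Hohmann ellipse has a_t = (r₁ + r₂)/2 = 22880 km.
On the circular orbit at r = 8460 km, v_c = √(μ/r) = 6.864 km/s.
Vis-viva on the transfer ellipse at r = 8460 km gives v_t = √[μ(2/r − 1/a_t)] = 8.764 km/s.
Δv₂ = |v_t − v_c| = |8.764 − 6.864| = 1.900 km/s.

Δv₂ = 1.90 km/s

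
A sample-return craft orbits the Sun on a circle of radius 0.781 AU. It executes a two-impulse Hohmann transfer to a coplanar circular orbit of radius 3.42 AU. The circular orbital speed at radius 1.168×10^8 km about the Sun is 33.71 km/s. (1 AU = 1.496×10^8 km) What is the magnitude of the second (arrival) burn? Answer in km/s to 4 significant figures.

Δv₂ = 6.285 km/s

From the circular-orbit relation v² = μ/r at r = 1.168×10^8 km: μ = v²r = (33.71)² × 1.168×10^8 = 1.32727×10^11 km³/s².
In km: r₁ = 0.781 × 1.496×10^8 = 1.168376×10^8 km; r₂ = 3.42 × 1.496×10^8 = 5.11632×10^8 km.
The Hohmann ellipse has a_t = (r₁ + r₂)/2 = 3.142348×10^8 km.
On the circular orbit at r = 5.11632×10^8 km, v_c = √(μ/r) = 16.1065 km/s.
Vis-viva on the transfer ellipse at r = 5.11632×10^8 km gives v_t = √[μ(2/r − 1/a_t)] = 9.82122 km/s.
Δv₂ = |v_t − v_c| = |9.82122 − 16.1065| = 6.285 km/s.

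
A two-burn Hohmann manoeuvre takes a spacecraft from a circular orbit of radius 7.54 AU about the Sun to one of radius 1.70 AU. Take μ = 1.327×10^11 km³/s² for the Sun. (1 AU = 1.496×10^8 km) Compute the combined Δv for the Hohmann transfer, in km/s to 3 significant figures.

Δv = 10.6 km/s

In km: r₁ = 7.54 × 1.496×10^8 = 1.127984×10^9 km; r₂ = 1.70 × 1.496×10^8 = 2.5432×10^8 km.
Transfer-ellipse semi-major axis a_t = (r₁ + r₂)/2 = (1.127984×10^9 + 2.5432×10^8)/2 = 6.91152×10^8 km.
At r₁ the circular-orbit speed is v₁ = √(μ/r₁) = 10.846 km/s.
Transfer-orbit speed at r₁ (vis-viva equation): v_a = √[μ(2/r₁ − 1/a_t)] = 6.5794 km/s.
First burn Δv₁ = |v_a − v₁| = 4.267 km/s.
At r₂, v₂ = √(μ/r₂) = 22.843 km/s.
Transfer-orbit speed at r₂: v_p = √[μ(2/r₂ − 1/a_t)] = 29.182 km/s.
Second burn Δv₂ = |v₂ − v_p| = 6.339 km/s.
Δv = Δv₁ + Δv₂ = 4.267 + 6.339 = 10.61 km/s.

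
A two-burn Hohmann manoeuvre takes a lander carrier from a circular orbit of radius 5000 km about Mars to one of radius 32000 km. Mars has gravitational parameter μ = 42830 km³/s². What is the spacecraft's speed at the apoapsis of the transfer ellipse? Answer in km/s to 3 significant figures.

v = 0.601 km/s

Transfer-ellipse semi-major axis a_t = (r₁ + r₂)/2 = (5000 + 32000)/2 = 18500 km.
The apoapsis of the transfer ellipse is at r = 32000 km.
From the vis-viva equation, v = √[μ(2/r − 1/a_t)] = 0.6014 km/s.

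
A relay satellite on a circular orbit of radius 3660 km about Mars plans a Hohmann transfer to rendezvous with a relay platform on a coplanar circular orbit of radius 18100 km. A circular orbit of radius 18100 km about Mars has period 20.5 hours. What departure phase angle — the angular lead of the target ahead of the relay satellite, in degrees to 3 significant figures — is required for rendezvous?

φ = 96.1°

From Kepler's third law T² = 4π²r³/μ at r = 18100 km, T = 20.5 hours = 20.5 × 3600 s = 73800 s: μ = 4π²r³/T² = 42981.6 km³/s².
Semi-major axis of the transfer orbit: a_t = (3660 + 18100)/2 = 10880 km.
The half-period of the transfer ellipse is t = π√(a_t³/μ) = 17197 s.
The target's mean motion on its circular orbit is ω₂ = √(μ/r₂³) = 8.5138×10^-5 rad/s.
Angle swept by the target during transfer: ω₂·t = 1.4641 rad = 83.89°.
The relay satellite traverses 180° on the transfer ellipse, so the target must lead by 180° − 83.89° = 96.1°.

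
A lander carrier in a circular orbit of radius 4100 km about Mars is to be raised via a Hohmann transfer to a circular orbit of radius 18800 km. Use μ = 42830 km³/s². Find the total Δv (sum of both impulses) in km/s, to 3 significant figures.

The Hohmann ellipse has a_t = (r₁ + r₂)/2 = 11450 km.
Circular speed at r₁: v₁ = √(μ/r₁) = √(42830/4100) = 3.2321 km/s.
Transfer-orbit speed at r₁ (vis-viva): v_p = √[μ(2/r₁ − 1/a_t)] = 4.1415 km/s.
First burn Δv₁ = |v_p − v₁| = 0.9094 km/s.
Circular speed at r₂: v₂ = √(μ/r₂) = 1.5094 km/s.
Transfer-orbit speed at r₂: v_a = √[μ(2/r₂ − 1/a_t)] = 0.90320 km/s.
Second burn Δv₂ = |v₂ − v_a| = 0.6062 km/s.
Total Δv = Δv₁ + Δv₂ = 1.516 km/s.

Δv = 1.52 km/s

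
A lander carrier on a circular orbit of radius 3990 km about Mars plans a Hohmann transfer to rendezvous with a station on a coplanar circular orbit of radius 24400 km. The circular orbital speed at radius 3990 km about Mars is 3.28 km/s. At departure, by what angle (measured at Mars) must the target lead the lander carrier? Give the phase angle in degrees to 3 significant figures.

From the circular-orbit relation v² = μ/r at r = 3990 km: μ = v²r = (3.28)² × 3990 = 42926.0 km³/s².
Transfer-ellipse semi-major axis a_t = (r₁ + r₂)/2 = (3990 + 24400)/2 = 14195 km.
Transfer time t = π√(a_t³/μ) = 25640 s.
The target's mean motion on its circular orbit is ω₂ = √(μ/r₂³) = 5.436×10^-5 rad/s.
Angle swept by the target during transfer: ω₂·t = 1.394 rad = 79.87°.
The lander carrier traverses 180° on the transfer ellipse, so the target must lead by 180° − 79.87° = 100°.

φ = 100°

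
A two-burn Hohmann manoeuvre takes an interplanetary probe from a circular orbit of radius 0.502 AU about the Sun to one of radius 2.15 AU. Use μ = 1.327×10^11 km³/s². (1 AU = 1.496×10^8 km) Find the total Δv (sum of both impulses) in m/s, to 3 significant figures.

Δv = 19300 m/s

In km: r₁ = 0.502 × 1.496×10^8 = 7.50992×10^7 km; r₂ = 2.15 × 1.496×10^8 = 3.2164×10^8 km.
Transfer-ellipse semi-major axis a_t = (r₁ + r₂)/2 = (7.50992×10^7 + 3.2164×10^8)/2 = 1.983696×10^8 km.
Circular speed at r₁: v₁ = √(μ/r₁) = √(1.327×10^11/7.50992×10^7) = 42.04 km/s.
On the transfer ellipse at r₁, vis-viva equation gives v_p = √[μ(2/r₁ − 1/a_t)] = 53.53 km/s.
First burn Δv₁ = |v_p − v₁| = 11.49 km/s.
Circular speed at r₂: v₂ = √(μ/r₂) = 20.312 km/s.
Transfer-orbit speed at r₂: v_a = √[μ(2/r₂ − 1/a_t)] = 12.498 km/s.
Second burn Δv₂ = |v₂ − v_a| = 7.814 km/s.
Total Δv = Δv₁ + Δv₂ = 19.30 km/s.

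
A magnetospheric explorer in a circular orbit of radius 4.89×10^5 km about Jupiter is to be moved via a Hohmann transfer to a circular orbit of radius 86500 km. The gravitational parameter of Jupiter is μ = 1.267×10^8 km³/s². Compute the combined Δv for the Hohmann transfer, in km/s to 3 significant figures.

Δv = 18.9 km/s

The Hohmann ellipse has a_t = (r₁ + r₂)/2 = 2.8775×10^5 km.
Circular speed at r₁: v₁ = √(μ/r₁) = √(1.267×10^8/4.890×10^5) = 16.0966 km/s.
Transfer-orbit speed at r₁ (vis-viva equation): v_a = √[μ(2/r₁ − 1/a_t)] = 8.82540 km/s.
First burn Δv₁ = |v_a − v₁| = 7.271 km/s.
Circular speed at r₂: v₂ = √(μ/r₂) = 38.27 km/s.
Transfer-orbit speed at r₂: v_p = √[μ(2/r₂ − 1/a_t)] = 49.89 km/s.
Second burn Δv₂ = |v₂ − v_p| = 11.62 km/s.
Δv = Δv₁ + Δv₂ = 7.271 + 11.62 = 18.89 km/s.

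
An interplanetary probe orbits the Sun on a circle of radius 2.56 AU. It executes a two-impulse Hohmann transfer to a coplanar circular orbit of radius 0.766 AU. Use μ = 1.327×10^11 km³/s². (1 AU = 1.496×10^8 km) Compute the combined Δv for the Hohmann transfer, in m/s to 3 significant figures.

In km: r₁ = 2.56 × 1.496×10^8 = 3.82976×10^8 km; r₂ = 0.766 × 1.496×10^8 = 1.145936×10^8 km.
The Hohmann ellipse has a_t = (r₁ + r₂)/2 = 2.487848×10^8 km.
At r₁ the circular-orbit speed is v₁ = √(μ/r₁) = 18.614 km/s.
On the transfer ellipse at r₁, vis-viva gives v_a = √[μ(2/r₁ − 1/a_t)] = 12.633 km/s.
First burn Δv₁ = |v_a − v₁| = 5.981 km/s.
Circular speed at r₂: v₂ = √(μ/r₂) = 34.029 km/s.
Transfer-orbit speed at r₂: v_p = √[μ(2/r₂ − 1/a_t)] = 42.221 km/s.
Second burn Δv₂ = |v₂ − v_p| = 8.192 km/s.
Total Δv = Δv₁ + Δv₂ = 14.17 km/s.

Δv = 14200 m/s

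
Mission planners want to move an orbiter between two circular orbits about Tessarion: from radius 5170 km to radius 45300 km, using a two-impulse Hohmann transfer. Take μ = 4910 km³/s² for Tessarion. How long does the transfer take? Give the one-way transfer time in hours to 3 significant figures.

t = 49.9 hours

Semi-major axis of the transfer orbit: a_t = (5170 + 45300)/2 = 25235 km.
By Kepler's third law the transfer-orbit period is T = 2π√(a_t³/μ), so t = T/2 = 1.797×10^5 s.
Converting: 1.797×10^5 s ÷ 3600 s/hour = 49.9 hours.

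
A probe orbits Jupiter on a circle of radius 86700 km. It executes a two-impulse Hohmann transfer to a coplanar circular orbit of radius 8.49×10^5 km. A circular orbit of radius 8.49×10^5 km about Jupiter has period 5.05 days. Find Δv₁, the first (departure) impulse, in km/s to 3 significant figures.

Δv₁ = 13.3 km/s

From Kepler's third law T² = 4π²r³/μ at r = 8.49×10^5 km, T = 5.05 days = 5.05 × 86400 s = 4.3632×10^5 s: μ = 4π²r³/T² = 1.26903×10^8 km³/s².
Transfer-ellipse semi-major axis a_t = (r₁ + r₂)/2 = (86700 + 8.490×10^5)/2 = 4.6785×10^5 km.
Circular speed at r = 86700 km: v_c = √(μ/r) = 38.26 km/s.
Vis-viva on the transfer ellipse at r = 86700 km gives v_t = √[μ(2/r − 1/a_t)] = 51.54 km/s.
Δv₁ = |v_t − v_c| = |51.54 − 38.26| = 13.28 km/s.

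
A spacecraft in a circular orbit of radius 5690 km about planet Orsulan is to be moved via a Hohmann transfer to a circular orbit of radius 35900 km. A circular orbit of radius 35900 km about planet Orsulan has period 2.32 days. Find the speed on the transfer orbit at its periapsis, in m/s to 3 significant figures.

From Kepler's third law T² = 4π²r³/μ at r = 35900 km, T = 2.32 days = 2.32 × 86400 s = 2.00448×10^5 s: μ = 4π²r³/T² = 45461.1 km³/s².
Semi-major axis of the transfer orbit: a_t = (5690 + 35900)/2 = 20795 km.
The periapsis of the transfer ellipse is at r = 5690 km.
Applying v² = μ(2/r − 1/a_t): v = 3.714 km/s.

v = 3710 m/s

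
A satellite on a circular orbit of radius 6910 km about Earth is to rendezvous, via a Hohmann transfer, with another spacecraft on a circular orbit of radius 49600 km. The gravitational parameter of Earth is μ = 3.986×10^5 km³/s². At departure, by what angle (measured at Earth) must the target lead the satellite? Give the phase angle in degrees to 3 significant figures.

Transfer-ellipse semi-major axis a_t = (r₁ + r₂)/2 = (6910 + 49600)/2 = 28255 km.
Transfer time t = π√(a_t³/μ) = 23633 s.
The target's mean motion on its circular orbit is ω₂ = √(μ/r₂³) = 5.7154×10^-5 rad/s.
Angle swept by the target during transfer: ω₂·t = 1.3507 rad = 77.39°.
Arrival is 180° from departure on the ellipse, so φ = 180° − 77.39° = 103°.

φ = 103°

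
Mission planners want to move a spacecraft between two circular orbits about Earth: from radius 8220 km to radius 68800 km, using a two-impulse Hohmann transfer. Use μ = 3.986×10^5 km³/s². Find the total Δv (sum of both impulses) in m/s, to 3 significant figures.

Semi-major axis of the transfer orbit: a_t = (8220 + 68800)/2 = 38510 km.
Circular speed at r₁: v₁ = √(μ/r₁) = √(3.986×10^5/8220) = 6.964 km/s.
Transfer-orbit speed at r₁ (v² = μ(2/r − 1/a)): v_p = √[μ(2/r₁ − 1/a_t)] = 9.308 km/s.
First burn Δv₁ = |v_p − v₁| = 2.344 km/s.
At r₂, v₂ = √(μ/r₂) = 2.407 km/s.
Transfer-orbit speed at r₂: v_a = √[μ(2/r₂ − 1/a_t)] = 1.112 km/s.
Second burn Δv₂ = |v₂ − v_a| = 1.295 km/s.
Total Δv = Δv₁ + Δv₂ = 3.639 km/s.

Δv = 3640 m/s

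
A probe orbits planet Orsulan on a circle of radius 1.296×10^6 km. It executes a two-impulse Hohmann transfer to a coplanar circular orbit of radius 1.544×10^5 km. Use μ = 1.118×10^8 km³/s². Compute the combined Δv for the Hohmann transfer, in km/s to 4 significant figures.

Δv = 14.07 km/s

Transfer-ellipse semi-major axis a_t = (r₁ + r₂)/2 = (1.296×10^6 + 1.544×10^5)/2 = 7.252×10^5 km.
Circular speed at r₁: v₁ = √(μ/r₁) = √(1.118×10^8/1.296×10^6) = 9.288 km/s.
On the transfer ellipse at r₁, vis-viva equation gives v_a = √[μ(2/r₁ − 1/a_t)] = 4.286 km/s.
First burn Δv₁ = |v_a − v₁| = 5.002 km/s.
Circular speed at r₂: v₂ = √(μ/r₂) = 26.909 km/s.
Transfer-orbit speed at r₂: v_p = √[μ(2/r₂ − 1/a_t)] = 35.973 km/s.
Second burn Δv₂ = |v₂ − v_p| = 9.064 km/s.
Δv = Δv₁ + Δv₂ = 5.002 + 9.064 = 14.07 km/s.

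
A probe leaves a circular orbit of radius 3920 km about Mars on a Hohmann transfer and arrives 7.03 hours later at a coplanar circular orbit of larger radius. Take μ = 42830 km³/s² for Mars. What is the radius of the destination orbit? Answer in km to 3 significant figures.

Transfer time t = 7.03 hours = 25308 s, and t = π√(a_t³/μ).
So a_t = (μ t²/π²)^(1/3) = (42830 × (25308)² / π²)^(1/3) = 14060 km.
Since a_t = (r₁ + r₂)/2, r₂ = 2a_t − r₁ = 2×14060 − 3920 = 24200 km.

r₂ = 24200 km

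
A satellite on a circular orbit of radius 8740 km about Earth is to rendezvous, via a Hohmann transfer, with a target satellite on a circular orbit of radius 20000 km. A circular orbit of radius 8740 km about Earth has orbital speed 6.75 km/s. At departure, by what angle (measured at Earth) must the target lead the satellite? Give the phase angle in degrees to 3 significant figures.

From the circular-orbit relation v² = μ/r at r = 8740 km: μ = v²r = (6.75)² × 8740 = 3.98216×10^5 km³/s².
Semi-major axis of the transfer orbit: a_t = (8740 + 20000)/2 = 14370 km.
Transfer time t = π√(a_t³/μ) = 8576 s.
Target angular speed ω₂ = √(μ/r₂³) = 2.231×10^-4 rad/s.
Angle swept by the target during transfer: ω₂·t = 1.913 rad = 109.6°.
Arrival is 180° from departure on the ellipse, so φ = 180° − 109.6° = 70.4°.

φ = 70.4°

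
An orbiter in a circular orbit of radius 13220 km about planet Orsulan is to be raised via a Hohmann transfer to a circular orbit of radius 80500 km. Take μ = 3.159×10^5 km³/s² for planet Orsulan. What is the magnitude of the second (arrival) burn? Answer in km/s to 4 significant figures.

Δv₂ = 0.9288 km/s

Transfer-ellipse semi-major axis a_t = (r₁ + r₂)/2 = (13220 + 80500)/2 = 46860 km.
Circular speed at r = 80500 km: v_c = √(μ/r) = 1.9810 km/s.
Transfer-orbit speed at the same r (vis-viva, a = a_t): v_t = √[μ(2/r − 1/a_t)] = 1.0522 km/s.
Δv₂ = |v_t − v_c| = |1.0522 − 1.9810| = 0.9288 km/s.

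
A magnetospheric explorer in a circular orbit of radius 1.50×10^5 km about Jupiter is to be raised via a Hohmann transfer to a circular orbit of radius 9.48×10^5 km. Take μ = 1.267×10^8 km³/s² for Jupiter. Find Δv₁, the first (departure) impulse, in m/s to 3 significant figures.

Δv₁ = 9130 m/s

Transfer-ellipse semi-major axis a_t = (r₁ + r₂)/2 = (1.500×10^5 + 9.480×10^5)/2 = 5.490×10^5 km.
Circular speed at r = 1.500×10^5 km: v_c = √(μ/r) = 29.063 km/s.
Vis-viva on the transfer ellipse at r = 1.500×10^5 km gives v_t = √[μ(2/r − 1/a_t)] = 38.191 km/s.
Δv₁ = |v_t − v_c| = |38.191 − 29.063| = 9.128 km/s.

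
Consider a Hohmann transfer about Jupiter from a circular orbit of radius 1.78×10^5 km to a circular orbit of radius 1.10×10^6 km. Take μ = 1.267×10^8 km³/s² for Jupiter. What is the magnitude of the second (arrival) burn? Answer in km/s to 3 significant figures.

Δv₂ = 5.07 km/s

Transfer-ellipse semi-major axis a_t = (r₁ + r₂)/2 = (1.780×10^5 + 1.100×10^6)/2 = 6.390×10^5 km.
Circular speed at r = 1.100×10^6 km: v_c = √(μ/r) = 10.732 km/s.
Transfer-orbit speed at the same r (vis-viva, a = a_t): v_t = √[μ(2/r − 1/a_t)] = 5.6644 km/s.
Δv₂ = |v_t − v_c| = |5.6644 − 10.732| = 5.068 km/s.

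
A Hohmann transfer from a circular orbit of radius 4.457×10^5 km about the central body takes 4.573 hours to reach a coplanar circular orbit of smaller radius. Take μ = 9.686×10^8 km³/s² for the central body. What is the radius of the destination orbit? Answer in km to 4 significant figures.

r₂ = 1.513×10^5 km

Transfer time t = 4.573 hours = 16462.8 s, and t = π√(a_t³/μ).
So a_t = (μ t²/π²)^(1/3) = (9.686×10^8 × (16462.8)² / π²)^(1/3) = 2.9850×10^5 km.
Since a_t = (r₁ + r₂)/2, r₂ = 2a_t − r₁ = 2×2.9850×10^5 − 4.457×10^5 = 1.513×10^5 km.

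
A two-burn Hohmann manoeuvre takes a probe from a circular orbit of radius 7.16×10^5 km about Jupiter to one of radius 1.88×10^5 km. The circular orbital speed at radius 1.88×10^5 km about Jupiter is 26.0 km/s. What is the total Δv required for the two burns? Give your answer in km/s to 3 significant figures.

Δv = 11.5 km/s

From the circular-orbit relation v² = μ/r at r = 1.88×10^5 km: μ = v²r = (26.0)² × 1.88×10^5 = 1.27088×10^8 km³/s².
Semi-major axis of the transfer orbit: a_t = (7.160×10^5 + 1.880×10^5)/2 = 4.520×10^5 km.
Circular speed at r₁: v₁ = √(μ/r₁) = √(1.27088×10^8/7.160×10^5) = 13.3228 km/s.
On the transfer ellipse at r₁, vis-viva gives v_a = √[μ(2/r₁ − 1/a_t)] = 8.59222 km/s.
First burn Δv₁ = |v_a − v₁| = 4.7306 km/s.
At r₂, v₂ = √(μ/r₂) = 26.0000 km/s.
Transfer-orbit speed at r₂: v_p = √[μ(2/r₂ − 1/a_t)] = 32.7236 km/s.
Second burn Δv₂ = |v₂ − v_p| = 6.7236 km/s.
Δv = Δv₁ + Δv₂ = 4.7306 + 6.7236 = 11.45 km/s.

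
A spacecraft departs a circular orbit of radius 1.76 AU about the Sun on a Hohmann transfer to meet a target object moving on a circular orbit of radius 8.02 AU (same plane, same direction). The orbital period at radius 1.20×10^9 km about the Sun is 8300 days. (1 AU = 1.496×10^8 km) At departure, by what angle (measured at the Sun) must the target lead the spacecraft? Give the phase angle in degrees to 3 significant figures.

φ = 94.3°

From Kepler's third law T² = 4π²r³/μ at r = 1.20×10^9 km, T = 8300 days = 8300 × 86400 s = 7.1712×10^8 s: μ = 4π²r³/T² = 1.32654×10^11 km³/s².
In km: r₁ = 1.76 × 1.496×10^8 = 2.63296×10^8 km; r₂ = 8.02 × 1.496×10^8 = 1.199792×10^9 km.
Transfer-ellipse semi-major axis a_t = (r₁ + r₂)/2 = (2.63296×10^8 + 1.199792×10^9)/2 = 7.31544×10^8 km.
Transfer time t = π√(a_t³/μ) = 1.70667×10^8 s.
The target's mean motion on its circular orbit is ω₂ = √(μ/r₂³) = 8.76397×10^-9 rad/s.
Angle swept by the target during transfer: ω₂·t = 1.4957 rad = 85.70°.
The spacecraft traverses 180° on the transfer ellipse, so the target must lead by 180° − 85.70° = 94.3°.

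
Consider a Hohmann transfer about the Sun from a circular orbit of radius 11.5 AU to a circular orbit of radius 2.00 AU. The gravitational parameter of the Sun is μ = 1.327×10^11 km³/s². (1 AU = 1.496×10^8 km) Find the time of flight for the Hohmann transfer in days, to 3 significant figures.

In km: r₁ = 11.5 × 1.496×10^8 = 1.7204×10^9 km; r₂ = 2.00 × 1.496×10^8 = 2.992×10^8 km.
The Hohmann ellipse has a_t = (r₁ + r₂)/2 = 1.0098×10^9 km.
Transfer time t = π√(a_t³/μ) = π√((1.0098×10^9)³ / 1.327×10^11) = 2.767×10^8 s.
Converting: 2.767×10^8 s ÷ 86400 s/day = 3200 days.

t = 3200 days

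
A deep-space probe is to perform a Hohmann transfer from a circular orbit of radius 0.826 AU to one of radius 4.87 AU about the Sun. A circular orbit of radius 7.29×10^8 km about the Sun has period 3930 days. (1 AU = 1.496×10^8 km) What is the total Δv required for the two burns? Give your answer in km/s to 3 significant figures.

From Kepler's third law T² = 4π²r³/μ at r = 7.29×10^8 km, T = 3930 days = 3930 × 86400 s = 3.39552×10^8 s: μ = 4π²r³/T² = 1.32657×10^11 km³/s².
In km: r₁ = 0.826 × 1.496×10^8 = 1.235696×10^8 km; r₂ = 4.87 × 1.496×10^8 = 7.28552×10^8 km.
Transfer-ellipse semi-major axis a_t = (r₁ + r₂)/2 = (1.235696×10^8 + 7.28552×10^8)/2 = 4.260608×10^8 km.
At r₁ the circular-orbit speed is v₁ = √(μ/r₁) = 32.765 km/s.
Transfer-orbit speed at r₁ (v² = μ(2/r − 1/a)): v_p = √[μ(2/r₁ − 1/a_t)] = 42.845 km/s.
First burn Δv₁ = |v_p − v₁| = 10.08 km/s.
Circular speed at r₂: v₂ = √(μ/r₂) = 13.494 km/s.
Transfer-orbit speed at r₂: v_a = √[μ(2/r₂ − 1/a_t)] = 7.2670 km/s.
Second burn Δv₂ = |v₂ − v_a| = 6.227 km/s.
Total Δv = Δv₁ + Δv₂ = 16.31 km/s.

Δv = 16.3 km/s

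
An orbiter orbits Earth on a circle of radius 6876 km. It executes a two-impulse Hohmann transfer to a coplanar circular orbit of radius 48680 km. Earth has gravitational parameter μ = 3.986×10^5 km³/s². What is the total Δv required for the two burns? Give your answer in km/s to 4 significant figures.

Δv = 3.903 km/s

Semi-major axis of the transfer orbit: a_t = (6876 + 48680)/2 = 27778 km.
At r₁ the circular-orbit speed is v₁ = √(μ/r₁) = 7.6138 km/s.
Transfer-orbit speed at r₁ (v² = μ(2/r − 1/a)): v_p = √[μ(2/r₁ − 1/a_t)] = 10.079 km/s.
First burn Δv₁ = |v_p − v₁| = 2.465 km/s.
Circular speed at r₂: v₂ = √(μ/r₂) = 2.8615 km/s.
Transfer-orbit speed at r₂: v_a = √[μ(2/r₂ − 1/a_t)] = 1.4237 km/s.
Second burn Δv₂ = |v₂ − v_a| = 1.438 km/s.
Total Δv = Δv₁ + Δv₂ = 3.903 km/s.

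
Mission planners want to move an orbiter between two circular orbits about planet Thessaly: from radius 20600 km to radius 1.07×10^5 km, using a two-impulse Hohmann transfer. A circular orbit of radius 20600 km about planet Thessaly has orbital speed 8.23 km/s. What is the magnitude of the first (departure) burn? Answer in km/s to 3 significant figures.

Δv₁ = 2.43 km/s

From the circular-orbit relation v² = μ/r at r = 20600 km: μ = v²r = (8.23)² × 20600 = 1.39530×10^6 km³/s².
Transfer-ellipse semi-major axis a_t = (r₁ + r₂)/2 = (20600 + 1.070×10^5)/2 = 63800 km.
On the circular orbit at r = 20600 km, v_c = √(μ/r) = 8.2300 km/s.
Vis-viva on the transfer ellipse at r = 20600 km gives v_t = √[μ(2/r − 1/a_t)] = 10.658 km/s.
Δv₁ = |v_t − v_c| = |10.658 − 8.2300| = 2.428 km/s.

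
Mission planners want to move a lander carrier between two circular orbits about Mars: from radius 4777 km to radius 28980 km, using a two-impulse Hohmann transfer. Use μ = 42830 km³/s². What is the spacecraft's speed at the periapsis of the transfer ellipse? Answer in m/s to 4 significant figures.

Transfer-ellipse semi-major axis a_t = (r₁ + r₂)/2 = (4777 + 28980)/2 = 16878.5 km.
At periapsis, r = 4777 km.
Vis-viva: v = √[μ(2/r − 1/a_t)] = √[42830 × (2/4777 − 1/16878.5)] = 3.924 km/s.

v = 3924 m/s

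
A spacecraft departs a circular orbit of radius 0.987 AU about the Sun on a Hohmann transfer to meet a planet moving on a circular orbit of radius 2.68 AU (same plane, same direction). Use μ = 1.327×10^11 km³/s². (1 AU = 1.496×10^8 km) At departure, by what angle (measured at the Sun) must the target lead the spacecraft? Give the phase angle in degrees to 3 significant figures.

In km: r₁ = 0.987 × 1.496×10^8 = 1.476552×10^8 km; r₂ = 2.68 × 1.496×10^8 = 4.00928×10^8 km.
Semi-major axis of the transfer orbit: a_t = (1.476552×10^8 + 4.00928×10^8)/2 = 2.742916×10^8 km.
Transfer time t = π√(a_t³/μ) = 3.918×10^7 s.
Target angular speed ω₂ = √(μ/r₂³) = 4.538×10^-8 rad/s.
Angle swept by the target during transfer: ω₂·t = 1.778 rad = 101.9°.
Arrival is 180° from departure on the ellipse, so φ = 180° − 101.9° = 78.1°.

φ = 78.1°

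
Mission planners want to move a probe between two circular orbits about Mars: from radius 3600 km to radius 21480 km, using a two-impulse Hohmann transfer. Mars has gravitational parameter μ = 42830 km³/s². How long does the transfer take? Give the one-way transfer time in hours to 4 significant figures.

Semi-major axis of the transfer orbit: a_t = (3600 + 21480)/2 = 12540 km.
Transfer time t = π√(a_t³/μ) = π√((12540)³ / 42830) = 21317 s.
Converting: 21317 s ÷ 3600 s/hour = 5.921 hours.

t = 5.921 hours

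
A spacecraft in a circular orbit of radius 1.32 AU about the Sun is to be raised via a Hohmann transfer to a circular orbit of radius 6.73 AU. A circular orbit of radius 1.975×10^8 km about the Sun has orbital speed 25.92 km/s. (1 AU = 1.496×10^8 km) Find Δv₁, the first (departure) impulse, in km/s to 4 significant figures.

Δv₁ = 7.597 km/s

From the circular-orbit relation v² = μ/r at r = 1.975×10^8 km: μ = v²r = (25.92)² × 1.975×10^8 = 1.32690×10^11 km³/s².
In km: r₁ = 1.32 × 1.496×10^8 = 1.97472×10^8 km; r₂ = 6.73 × 1.496×10^8 = 1.006808×10^9 km.
Transfer-ellipse semi-major axis a_t = (r₁ + r₂)/2 = (1.97472×10^8 + 1.006808×10^9)/2 = 6.0214×10^8 km.
On the circular orbit at r = 1.97472×10^8 km, v_c = √(μ/r) = 25.922 km/s.
Vis-viva on the transfer ellipse at r = 1.97472×10^8 km gives v_t = √[μ(2/r − 1/a_t)] = 33.519 km/s.
Δv₁ = |v_t − v_c| = |33.519 − 25.922| = 7.597 km/s.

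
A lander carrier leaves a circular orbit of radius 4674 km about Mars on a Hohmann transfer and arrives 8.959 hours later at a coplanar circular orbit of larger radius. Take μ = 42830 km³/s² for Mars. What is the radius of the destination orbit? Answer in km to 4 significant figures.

r₂ = 28380 km

Transfer time t = 8.959 hours = 32252.4 s, and t = π√(a_t³/μ).
So a_t = (μ t²/π²)^(1/3) = (42830 × (32252.4)² / π²)^(1/3) = 16527 km.
Since a_t = (r₁ + r₂)/2, r₂ = 2a_t − r₁ = 2×16527 − 4674 = 28380 km.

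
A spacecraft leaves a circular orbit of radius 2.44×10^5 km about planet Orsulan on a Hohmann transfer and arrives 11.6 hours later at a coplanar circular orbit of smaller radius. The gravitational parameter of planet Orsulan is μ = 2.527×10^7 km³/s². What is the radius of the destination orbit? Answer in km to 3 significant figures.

r₂ = 85300 km

Transfer time t = 11.6 hours = 41760 s, and t = π√(a_t³/μ).
So a_t = (μ t²/π²)^(1/3) = (2.527×10^7 × (41760)² / π²)^(1/3) = 1.6467×10^5 km.
Since a_t = (r₁ + r₂)/2, r₂ = 2a_t − r₁ = 2×1.6467×10^5 − 2.440×10^5 = 85340 km.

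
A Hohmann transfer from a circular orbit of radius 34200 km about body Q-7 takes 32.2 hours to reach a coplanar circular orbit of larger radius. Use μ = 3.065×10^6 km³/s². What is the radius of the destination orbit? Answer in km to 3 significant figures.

r₂ = 2.88×10^5 km

Transfer time t = 32.2 hours = 1.1592×10^5 s, and t = π√(a_t³/μ).
So a_t = (μ t²/π²)^(1/3) = (3.065×10^6 × (1.1592×10^5)² / π²)^(1/3) = 1.6100×10^5 km.
Since a_t = (r₁ + r₂)/2, r₂ = 2a_t − r₁ = 2×1.6100×10^5 − 34200 = 2.878×10^5 km.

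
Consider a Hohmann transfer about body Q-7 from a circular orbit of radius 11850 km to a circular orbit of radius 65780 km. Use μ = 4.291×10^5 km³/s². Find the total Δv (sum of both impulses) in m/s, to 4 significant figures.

Δv = 2959 m/s

Transfer-ellipse semi-major axis a_t = (r₁ + r₂)/2 = (11850 + 65780)/2 = 38815 km.
At r₁ the circular-orbit speed is v₁ = √(μ/r₁) = 6.018 km/s.
Transfer-orbit speed at r₁ (v² = μ(2/r − 1/a)): v_p = √[μ(2/r₁ − 1/a_t)] = 7.834 km/s.
First burn Δv₁ = |v_p − v₁| = 1.816 km/s.
At r₂, v₂ = √(μ/r₂) = 2.554 km/s.
Transfer-orbit speed at r₂: v_a = √[μ(2/r₂ − 1/a_t)] = 1.411 km/s.
Second burn Δv₂ = |v₂ − v_a| = 1.143 km/s.
Δv = Δv₁ + Δv₂ = 1.816 + 1.143 = 2.959 km/s.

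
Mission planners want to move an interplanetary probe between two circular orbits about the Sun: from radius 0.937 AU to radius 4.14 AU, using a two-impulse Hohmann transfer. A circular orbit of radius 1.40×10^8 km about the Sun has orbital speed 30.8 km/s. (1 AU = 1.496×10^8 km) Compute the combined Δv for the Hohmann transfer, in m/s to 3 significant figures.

Δv = 14300 m/s

From the circular-orbit relation v² = μ/r at r = 1.40×10^8 km: μ = v²r = (30.8)² × 1.40×10^8 = 1.32810×10^11 km³/s².
In km: r₁ = 0.937 × 1.496×10^8 = 1.401752×10^8 km; r₂ = 4.14 × 1.496×10^8 = 6.19344×10^8 km.
The Hohmann ellipse has a_t = (r₁ + r₂)/2 = 3.797596×10^8 km.
At r₁ the circular-orbit speed is v₁ = √(μ/r₁) = 30.78075 km/s.
Transfer-orbit speed at r₁ (vis-viva equation): v_p = √[μ(2/r₁ − 1/a_t)] = 39.30889 km/s.
First burn Δv₁ = |v_p − v₁| = 8.52814 km/s.
At r₂, v₂ = √(μ/r₂) = 14.64363 km/s.
Transfer-orbit speed at r₂: v_a = √[μ(2/r₂ − 1/a_t)] = 8.896721 km/s.
Second burn Δv₂ = |v₂ − v_a| = 5.74691 km/s.
Δv = Δv₁ + Δv₂ = 8.52814 + 5.74691 = 14.28 km/s.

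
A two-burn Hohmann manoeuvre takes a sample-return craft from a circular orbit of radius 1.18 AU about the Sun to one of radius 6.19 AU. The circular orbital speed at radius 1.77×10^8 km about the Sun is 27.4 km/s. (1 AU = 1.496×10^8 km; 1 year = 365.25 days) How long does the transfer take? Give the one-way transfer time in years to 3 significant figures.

t = 3.53 years

From the circular-orbit relation v² = μ/r at r = 1.77×10^8 km: μ = v²r = (27.4)² × 1.77×10^8 = 1.32885×10^11 km³/s².
In km: r₁ = 1.18 × 1.496×10^8 = 1.76528×10^8 km; r₂ = 6.19 × 1.496×10^8 = 9.26024×10^8 km.
The Hohmann ellipse has a_t = (r₁ + r₂)/2 = 5.51276×10^8 km.
Half the transfer-orbit period gives t = π√(a_t³/μ) = 1.115×10^8 s.
Converting: 1.115×10^8 s ÷ 3.15576×10^7 s/year (365.25 × 86400) = 3.53 years.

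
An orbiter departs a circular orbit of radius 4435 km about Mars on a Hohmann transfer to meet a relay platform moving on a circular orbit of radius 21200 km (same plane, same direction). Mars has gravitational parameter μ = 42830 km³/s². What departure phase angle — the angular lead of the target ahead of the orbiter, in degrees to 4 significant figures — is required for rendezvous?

Transfer-ellipse semi-major axis a_t = (r₁ + r₂)/2 = (4435 + 21200)/2 = 12817.5 km.
The half-period of the transfer ellipse is t = π√(a_t³/μ) = 22028 s.
Target angular speed ω₂ = √(μ/r₂³) = 6.7046×10^-5 rad/s.
Angle swept by the target during transfer: ω₂·t = 1.4769 rad = 84.62°.
Arrival is 180° from departure on the ellipse, so φ = 180° − 84.62° = 95.38°.

φ = 95.38°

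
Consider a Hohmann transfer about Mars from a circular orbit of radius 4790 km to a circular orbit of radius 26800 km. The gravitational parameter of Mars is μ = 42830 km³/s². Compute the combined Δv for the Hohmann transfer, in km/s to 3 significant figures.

Δv = 1.47 km/s

Transfer-ellipse semi-major axis a_t = (r₁ + r₂)/2 = (4790 + 26800)/2 = 15795 km.
Circular speed at r₁: v₁ = √(μ/r₁) = √(42830/4790) = 2.99024 km/s.
On the transfer ellipse at r₁, v² = μ(2/r − 1/a) gives v_p = √[μ(2/r₁ − 1/a_t)] = 3.89506 km/s.
First burn Δv₁ = |v_p − v₁| = 0.9048 km/s.
Circular speed at r₂: v₂ = √(μ/r₂) = 1.2642 km/s.
Transfer-orbit speed at r₂: v_a = √[μ(2/r₂ − 1/a_t)] = 0.69617 km/s.
Second burn Δv₂ = |v₂ − v_a| = 0.5680 km/s.
Total Δv = Δv₁ + Δv₂ = 1.473 km/s.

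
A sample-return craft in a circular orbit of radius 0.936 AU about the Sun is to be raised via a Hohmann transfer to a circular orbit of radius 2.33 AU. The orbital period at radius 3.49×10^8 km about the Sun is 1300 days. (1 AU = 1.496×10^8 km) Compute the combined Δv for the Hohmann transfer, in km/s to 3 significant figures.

From Kepler's third law T² = 4π²r³/μ at r = 3.49×10^8 km, T = 1300 days = 1300 × 86400 s = 1.1232×10^8 s: μ = 4π²r³/T² = 1.33021×10^11 km³/s².
In km: r₁ = 0.936 × 1.496×10^8 = 1.400256×10^8 km; r₂ = 2.33 × 1.496×10^8 = 3.48568×10^8 km.
The Hohmann ellipse has a_t = (r₁ + r₂)/2 = 2.442968×10^8 km.
At r₁ the circular-orbit speed is v₁ = √(μ/r₁) = 30.8217 km/s.
On the transfer ellipse at r₁, vis-viva equation gives v_p = √[μ(2/r₁ − 1/a_t)] = 36.8165 km/s.
First burn Δv₁ = |v_p − v₁| = 5.995 km/s.
At r₂, v₂ = √(μ/r₂) = 19.535 km/s.
Transfer-orbit speed at r₂: v_a = √[μ(2/r₂ − 1/a_t)] = 14.790 km/s.
Second burn Δv₂ = |v₂ − v_a| = 4.745 km/s.
Δv = Δv₁ + Δv₂ = 5.995 + 4.745 = 10.74 km/s.

Δv = 10.7 km/s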